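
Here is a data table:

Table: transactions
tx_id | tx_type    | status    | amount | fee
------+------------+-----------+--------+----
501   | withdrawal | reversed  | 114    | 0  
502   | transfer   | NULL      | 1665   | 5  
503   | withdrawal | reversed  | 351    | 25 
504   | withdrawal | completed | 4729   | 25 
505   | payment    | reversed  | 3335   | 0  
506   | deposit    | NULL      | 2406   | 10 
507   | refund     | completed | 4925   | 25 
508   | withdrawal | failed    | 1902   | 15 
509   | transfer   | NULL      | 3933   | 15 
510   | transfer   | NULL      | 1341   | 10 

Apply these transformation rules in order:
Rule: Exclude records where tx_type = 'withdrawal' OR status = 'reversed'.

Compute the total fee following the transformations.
65

Step 1: Find records where tx_type = 'withdrawal' OR status = 'reversed'
Step 2: 5 records match, summing to 65
Step 3: Original sum: 130
Step 4: Remaining sum = 130 - 65 = 65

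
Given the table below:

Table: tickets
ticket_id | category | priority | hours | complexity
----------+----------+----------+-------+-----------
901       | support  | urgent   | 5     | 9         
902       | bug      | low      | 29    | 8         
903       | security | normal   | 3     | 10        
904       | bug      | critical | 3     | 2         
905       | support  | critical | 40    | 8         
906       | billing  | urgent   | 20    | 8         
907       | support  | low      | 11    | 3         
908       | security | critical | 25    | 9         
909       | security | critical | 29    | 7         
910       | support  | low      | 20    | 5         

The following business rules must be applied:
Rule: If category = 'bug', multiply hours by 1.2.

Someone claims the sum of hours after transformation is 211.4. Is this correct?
No, the correct result is 191.4.

Step 1: Calculate the correct sum after transformation
Step 2: Apply multiplier 1.2 to records where category = 'bug'
Step 3: Correct result = 191.4
Step 4: Claimed result = 211.4
Step 5: 191.4 ≠ 211.4
Conclusion: The claimed result is incorrect. The correct answer is 191.4.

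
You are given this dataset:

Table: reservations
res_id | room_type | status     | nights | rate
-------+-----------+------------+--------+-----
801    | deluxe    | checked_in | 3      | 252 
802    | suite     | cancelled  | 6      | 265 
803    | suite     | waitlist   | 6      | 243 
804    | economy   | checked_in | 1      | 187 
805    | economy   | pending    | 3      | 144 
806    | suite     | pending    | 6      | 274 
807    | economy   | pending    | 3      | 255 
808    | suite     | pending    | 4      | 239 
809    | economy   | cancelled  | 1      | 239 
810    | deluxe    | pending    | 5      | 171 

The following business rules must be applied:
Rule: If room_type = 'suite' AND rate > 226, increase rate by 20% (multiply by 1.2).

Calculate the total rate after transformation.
2473.2

Step 1: Find records where room_type = 'suite' AND rate > 226
Step 2: 4 records match, summing to 1021
Step 3: After multiplier: 1021 × 1.2 = 1225.2
Step 4: Unaffected records sum: 1248
Step 5: Final sum = 1225.2 + 1248 = 2473.2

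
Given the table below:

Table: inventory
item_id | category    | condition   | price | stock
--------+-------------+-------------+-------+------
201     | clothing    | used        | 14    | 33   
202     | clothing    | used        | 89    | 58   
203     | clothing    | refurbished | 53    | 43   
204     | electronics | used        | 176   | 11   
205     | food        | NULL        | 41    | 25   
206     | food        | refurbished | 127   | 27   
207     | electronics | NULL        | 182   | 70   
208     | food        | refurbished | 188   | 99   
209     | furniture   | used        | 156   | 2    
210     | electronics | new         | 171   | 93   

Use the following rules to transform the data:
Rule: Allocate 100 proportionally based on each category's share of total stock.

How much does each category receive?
clothing: 29.07, electronics: 37.74, food: 32.75, furniture: 0.43

Step 1: Calculate total stock = 461
Step 2: Calculate each category's proportion:
  clothing: 134/461 = 29.07% → 29.07
  electronics: 174/461 = 37.74% → 37.74
  food: 151/461 = 32.75% → 32.75
  furniture: 2/461 = 0.43% → 0.43
Step 3: Verify: sum of allocations ≈ 100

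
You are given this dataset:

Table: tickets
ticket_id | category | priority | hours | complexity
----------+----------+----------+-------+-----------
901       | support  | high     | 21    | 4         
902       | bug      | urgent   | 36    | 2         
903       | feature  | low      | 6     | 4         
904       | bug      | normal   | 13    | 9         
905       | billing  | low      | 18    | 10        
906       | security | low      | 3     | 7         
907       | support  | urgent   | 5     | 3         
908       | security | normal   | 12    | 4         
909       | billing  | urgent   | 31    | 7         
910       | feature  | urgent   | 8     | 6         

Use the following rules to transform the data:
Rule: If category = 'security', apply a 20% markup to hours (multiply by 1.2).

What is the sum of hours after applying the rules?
156.0

Step 1: Records with category = 'security' have total hours = 15
Step 2: Apply multiplier: 15 × 1.2 = 18.0
Step 3: Other records total: 138
Step 4: Final sum = 18.0 + 138 = 156.0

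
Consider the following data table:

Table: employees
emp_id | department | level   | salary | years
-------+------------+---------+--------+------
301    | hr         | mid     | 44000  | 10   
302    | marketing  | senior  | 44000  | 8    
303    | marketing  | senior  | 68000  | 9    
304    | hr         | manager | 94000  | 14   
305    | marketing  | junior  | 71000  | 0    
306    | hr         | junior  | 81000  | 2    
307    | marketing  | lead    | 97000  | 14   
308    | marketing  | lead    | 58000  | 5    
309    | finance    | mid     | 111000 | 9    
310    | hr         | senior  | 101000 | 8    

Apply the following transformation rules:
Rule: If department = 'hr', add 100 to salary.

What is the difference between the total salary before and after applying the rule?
400

Step 1: Original sum of salary = 769000
Step 2: 4 records have department = 'hr'
Step 3: Each affected record changes by 100
Step 4: Total change = 4 × 100 = 400
Step 5: New sum = 769000 + 400 = 769400
Step 6: Difference = |769400 - 769000| = 400
        (Sum increased by 400)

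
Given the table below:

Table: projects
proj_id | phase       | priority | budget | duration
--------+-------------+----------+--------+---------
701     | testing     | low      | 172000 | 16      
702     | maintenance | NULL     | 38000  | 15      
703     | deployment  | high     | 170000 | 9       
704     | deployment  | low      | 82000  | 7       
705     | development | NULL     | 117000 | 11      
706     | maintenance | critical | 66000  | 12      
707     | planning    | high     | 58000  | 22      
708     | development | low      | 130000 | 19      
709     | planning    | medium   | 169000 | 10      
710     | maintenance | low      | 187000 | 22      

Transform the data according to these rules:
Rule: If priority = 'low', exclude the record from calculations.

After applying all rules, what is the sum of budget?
618000

Step 1: Identify records where priority = 'low'
Step 2: The excluded records sum to 571000
Step 3: Original total budget = 1189000
Step 4: Remaining total = 1189000 - 571000 = 618000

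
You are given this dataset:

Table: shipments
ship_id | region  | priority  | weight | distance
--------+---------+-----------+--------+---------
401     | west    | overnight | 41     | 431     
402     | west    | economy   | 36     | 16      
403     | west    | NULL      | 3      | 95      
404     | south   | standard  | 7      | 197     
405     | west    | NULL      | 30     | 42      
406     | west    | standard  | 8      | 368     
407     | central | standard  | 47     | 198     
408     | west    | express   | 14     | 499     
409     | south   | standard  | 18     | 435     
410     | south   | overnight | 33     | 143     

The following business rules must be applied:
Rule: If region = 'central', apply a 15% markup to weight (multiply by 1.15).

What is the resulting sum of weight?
244.05

Step 1: Records with region = 'central' have total weight = 47
Step 2: Apply multiplier: 47 × 1.15 = 54.05
Step 3: Other records total: 190
Step 4: Final sum = 54.05 + 190 = 244.05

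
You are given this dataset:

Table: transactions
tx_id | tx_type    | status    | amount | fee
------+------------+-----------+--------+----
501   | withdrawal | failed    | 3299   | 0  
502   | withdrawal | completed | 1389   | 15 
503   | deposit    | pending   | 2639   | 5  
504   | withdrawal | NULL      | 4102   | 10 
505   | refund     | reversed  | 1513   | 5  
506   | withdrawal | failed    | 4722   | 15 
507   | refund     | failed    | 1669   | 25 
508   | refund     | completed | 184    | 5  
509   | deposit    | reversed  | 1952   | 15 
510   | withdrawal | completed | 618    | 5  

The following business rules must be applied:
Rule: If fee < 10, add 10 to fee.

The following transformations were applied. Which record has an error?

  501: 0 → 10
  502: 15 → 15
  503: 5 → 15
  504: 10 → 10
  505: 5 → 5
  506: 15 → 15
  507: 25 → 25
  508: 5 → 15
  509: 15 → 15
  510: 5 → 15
Record 505 has an error. The correct transformed value should be 15, not 5.

Step 1: Check each record against the rule
Step 2: Record 505 has fee = 5
Step 3: Since 5 < 10, the bonus should have been applied
Step 4: Correct value = 15, but claimed value = 5
Conclusion: Record 505 has the error.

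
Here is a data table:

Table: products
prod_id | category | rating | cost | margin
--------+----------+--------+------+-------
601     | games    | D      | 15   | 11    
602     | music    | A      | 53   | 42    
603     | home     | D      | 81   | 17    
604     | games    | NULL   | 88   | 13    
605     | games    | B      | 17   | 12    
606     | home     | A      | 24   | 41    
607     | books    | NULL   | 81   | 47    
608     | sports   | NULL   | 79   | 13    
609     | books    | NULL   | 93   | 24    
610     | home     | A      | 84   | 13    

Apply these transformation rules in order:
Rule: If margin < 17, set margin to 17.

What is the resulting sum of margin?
256

Step 1: 5 records have margin < 17
Step 2: These records originally summed to 62
Step 3: After setting to minimum: 5 × 17 = 85
Step 4: Unaffected records sum: 171
Step 5: Final sum = 85 + 171 = 256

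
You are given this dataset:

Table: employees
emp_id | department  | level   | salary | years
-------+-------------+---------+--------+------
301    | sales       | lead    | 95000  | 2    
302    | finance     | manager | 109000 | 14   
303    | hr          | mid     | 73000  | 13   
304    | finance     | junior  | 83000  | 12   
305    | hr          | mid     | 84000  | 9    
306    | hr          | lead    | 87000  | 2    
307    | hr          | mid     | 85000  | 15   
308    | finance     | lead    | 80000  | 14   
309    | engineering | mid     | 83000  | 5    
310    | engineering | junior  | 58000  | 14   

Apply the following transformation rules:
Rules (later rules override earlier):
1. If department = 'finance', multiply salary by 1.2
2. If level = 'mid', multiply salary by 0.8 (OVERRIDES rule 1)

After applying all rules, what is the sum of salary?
826400.0

Step 1: Rule 2 takes priority for records with level = 'mid'
  - 4 records: 325000 × 0.8 = 260000.0
Step 2: Rule 1 applies to remaining records with department = 'finance'
  - 3 records: 272000 × 1.2 = 326400.0
Step 3: Other records unchanged: 240000
Step 4: Final sum = 260000.0 + 326400.0 + 240000 = 826400.0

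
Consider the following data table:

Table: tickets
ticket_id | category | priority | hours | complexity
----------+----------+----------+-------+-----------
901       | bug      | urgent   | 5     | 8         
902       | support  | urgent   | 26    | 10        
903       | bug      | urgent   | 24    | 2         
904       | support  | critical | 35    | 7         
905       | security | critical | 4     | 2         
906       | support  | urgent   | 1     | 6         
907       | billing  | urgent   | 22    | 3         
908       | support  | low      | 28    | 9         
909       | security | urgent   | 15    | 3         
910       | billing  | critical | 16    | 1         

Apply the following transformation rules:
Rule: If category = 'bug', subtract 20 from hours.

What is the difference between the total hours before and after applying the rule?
40

Step 1: Original sum of hours = 176
Step 2: 2 records have category = 'bug'
Step 3: Each affected record changes by -20
Step 4: Total change = 2 × -20 = -40
Step 5: New sum = 176 + -40 = 136
Step 6: Difference = |136 - 176| = 40
        (Sum decreased by 40)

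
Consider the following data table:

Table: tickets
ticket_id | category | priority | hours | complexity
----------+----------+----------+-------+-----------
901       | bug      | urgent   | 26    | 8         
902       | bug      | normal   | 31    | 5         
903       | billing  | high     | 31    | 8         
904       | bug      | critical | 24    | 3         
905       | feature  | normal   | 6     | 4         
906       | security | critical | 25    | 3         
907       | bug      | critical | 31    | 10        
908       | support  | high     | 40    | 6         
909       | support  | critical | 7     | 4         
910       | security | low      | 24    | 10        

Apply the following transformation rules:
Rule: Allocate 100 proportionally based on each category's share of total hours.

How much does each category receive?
billing: 12.65, bug: 45.71, feature: 2.45, security: 20.0, support: 19.18

Step 1: Calculate total hours = 245
Step 2: Calculate each category's proportion:
  billing: 31/245 = 12.65% → 12.65
  bug: 112/245 = 45.71% → 45.71
  feature: 6/245 = 2.45% → 2.45
  security: 49/245 = 20.00% → 20.0
  support: 47/245 = 19.18% → 19.18
Step 3: Verify: sum of allocations ≈ 100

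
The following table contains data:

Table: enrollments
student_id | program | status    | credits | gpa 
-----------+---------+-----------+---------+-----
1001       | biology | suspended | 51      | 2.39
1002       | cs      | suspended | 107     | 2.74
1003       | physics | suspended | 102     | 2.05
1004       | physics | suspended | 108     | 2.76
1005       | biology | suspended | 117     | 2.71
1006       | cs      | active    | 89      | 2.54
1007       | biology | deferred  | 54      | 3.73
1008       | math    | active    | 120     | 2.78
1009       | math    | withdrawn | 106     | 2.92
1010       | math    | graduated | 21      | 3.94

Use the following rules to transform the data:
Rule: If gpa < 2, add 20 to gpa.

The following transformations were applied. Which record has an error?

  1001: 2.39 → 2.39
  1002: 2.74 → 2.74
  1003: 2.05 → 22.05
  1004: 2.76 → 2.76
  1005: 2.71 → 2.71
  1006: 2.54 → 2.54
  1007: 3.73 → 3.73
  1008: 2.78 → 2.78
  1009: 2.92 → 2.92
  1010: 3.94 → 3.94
Record 1003 has an error. The correct transformed value should be 2.05, not 22.05.

Step 1: Check each record against the rule
Step 2: Record 1003 has gpa = 2.05
Step 3: Since 2.05 >= 2, the bonus should not have been applied
Step 4: Correct value = 2.05, but claimed value = 22.05
Conclusion: Record 1003 has the error.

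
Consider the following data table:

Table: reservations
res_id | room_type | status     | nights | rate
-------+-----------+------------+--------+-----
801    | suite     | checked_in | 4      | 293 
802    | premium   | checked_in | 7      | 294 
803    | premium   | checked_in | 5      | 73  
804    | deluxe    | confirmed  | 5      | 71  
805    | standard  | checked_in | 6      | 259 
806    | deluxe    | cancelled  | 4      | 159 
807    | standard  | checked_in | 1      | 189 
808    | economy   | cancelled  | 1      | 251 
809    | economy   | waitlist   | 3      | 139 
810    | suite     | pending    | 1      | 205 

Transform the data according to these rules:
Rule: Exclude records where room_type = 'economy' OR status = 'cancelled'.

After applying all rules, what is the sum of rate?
1384

Step 1: Find records where room_type = 'economy' OR status = 'cancelled'
Step 2: 3 records match, summing to 549
Step 3: Original sum: 1933
Step 4: Remaining sum = 1933 - 549 = 1384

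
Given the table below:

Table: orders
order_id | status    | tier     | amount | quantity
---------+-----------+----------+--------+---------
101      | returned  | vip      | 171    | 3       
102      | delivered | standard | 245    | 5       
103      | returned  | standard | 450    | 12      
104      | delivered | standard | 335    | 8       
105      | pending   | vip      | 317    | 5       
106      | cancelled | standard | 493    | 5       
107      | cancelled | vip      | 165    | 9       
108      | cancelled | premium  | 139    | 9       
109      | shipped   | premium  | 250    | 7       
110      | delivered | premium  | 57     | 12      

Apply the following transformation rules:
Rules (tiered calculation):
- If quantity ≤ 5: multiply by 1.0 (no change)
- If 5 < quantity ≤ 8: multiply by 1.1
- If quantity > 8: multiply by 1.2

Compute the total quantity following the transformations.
84.9

Step 1: Tier 1 (quantity ≤ 5): 4 records, sum = 18 × 1.0 = 18.0
Step 2: Tier 2 (5 < quantity ≤ 8): 2 records, sum = 15 × 1.1 = 16.5
Step 3: Tier 3 (quantity > 8): 4 records, sum = 42 × 1.2 = 50.4
Step 4: Final sum = 18.0 + 16.5 + 50.4 = 84.9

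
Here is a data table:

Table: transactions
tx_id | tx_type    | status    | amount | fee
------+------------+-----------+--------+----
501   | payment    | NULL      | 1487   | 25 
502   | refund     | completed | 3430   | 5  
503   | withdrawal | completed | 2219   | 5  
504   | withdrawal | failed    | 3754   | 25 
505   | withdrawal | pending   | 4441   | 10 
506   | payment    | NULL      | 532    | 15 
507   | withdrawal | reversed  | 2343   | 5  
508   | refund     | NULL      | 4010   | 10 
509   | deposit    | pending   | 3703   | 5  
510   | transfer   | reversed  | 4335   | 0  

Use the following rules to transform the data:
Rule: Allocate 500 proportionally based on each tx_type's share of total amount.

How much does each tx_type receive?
deposit: 61.2, payment: 33.37, refund: 122.96, transfer: 71.64, withdrawal: 210.83

Step 1: Calculate total amount = 30254
Step 2: Calculate each tx_type's proportion:
  deposit: 3703/30254 = 12.24% → 61.2
  payment: 2019/30254 = 6.67% → 33.37
  refund: 7440/30254 = 24.59% → 122.96
  transfer: 4335/30254 = 14.33% → 71.64
  withdrawal: 12757/30254 = 42.17% → 210.83
Step 3: Verify: sum of allocations ≈ 500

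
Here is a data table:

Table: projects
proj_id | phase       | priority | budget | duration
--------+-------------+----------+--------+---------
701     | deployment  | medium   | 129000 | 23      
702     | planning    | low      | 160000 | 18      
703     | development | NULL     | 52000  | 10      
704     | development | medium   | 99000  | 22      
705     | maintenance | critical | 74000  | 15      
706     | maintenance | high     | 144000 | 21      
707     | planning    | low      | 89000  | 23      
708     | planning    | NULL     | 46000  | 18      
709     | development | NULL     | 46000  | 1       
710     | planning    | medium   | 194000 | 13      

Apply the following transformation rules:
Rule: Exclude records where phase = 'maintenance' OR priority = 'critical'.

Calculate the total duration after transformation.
128

Step 1: Find records where phase = 'maintenance' OR priority = 'critical'
Step 2: 2 records match, summing to 36
Step 3: Original sum: 164
Step 4: Remaining sum = 164 - 36 = 128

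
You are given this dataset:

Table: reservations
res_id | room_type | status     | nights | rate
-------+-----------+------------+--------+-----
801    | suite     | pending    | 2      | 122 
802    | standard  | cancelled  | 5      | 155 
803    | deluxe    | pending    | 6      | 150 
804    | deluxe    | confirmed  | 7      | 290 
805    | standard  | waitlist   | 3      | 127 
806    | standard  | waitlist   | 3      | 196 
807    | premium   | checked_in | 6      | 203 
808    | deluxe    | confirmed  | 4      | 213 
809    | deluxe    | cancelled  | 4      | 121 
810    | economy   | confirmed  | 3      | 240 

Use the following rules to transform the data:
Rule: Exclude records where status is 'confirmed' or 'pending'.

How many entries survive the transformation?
5

Step 1: Count records to exclude
  - 3 (confirmed) + 2 (pending) = 5 records
Step 2: Total records: 10
Step 3: Remaining = 10 - 5 = 5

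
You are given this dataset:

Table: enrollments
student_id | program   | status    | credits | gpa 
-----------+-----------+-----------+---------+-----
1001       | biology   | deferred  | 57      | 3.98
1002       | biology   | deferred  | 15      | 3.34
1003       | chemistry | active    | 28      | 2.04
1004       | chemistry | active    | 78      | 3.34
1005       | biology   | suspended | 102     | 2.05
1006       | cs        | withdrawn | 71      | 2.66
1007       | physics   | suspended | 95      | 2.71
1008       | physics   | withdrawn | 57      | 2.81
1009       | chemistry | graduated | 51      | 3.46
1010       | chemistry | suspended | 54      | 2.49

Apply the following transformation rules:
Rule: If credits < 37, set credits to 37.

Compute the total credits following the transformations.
639

Step 1: 2 records have credits < 37
Step 2: These records originally summed to 43
Step 3: After setting to minimum: 2 × 37 = 74
Step 4: Unaffected records sum: 565
Step 5: Final sum = 74 + 565 = 639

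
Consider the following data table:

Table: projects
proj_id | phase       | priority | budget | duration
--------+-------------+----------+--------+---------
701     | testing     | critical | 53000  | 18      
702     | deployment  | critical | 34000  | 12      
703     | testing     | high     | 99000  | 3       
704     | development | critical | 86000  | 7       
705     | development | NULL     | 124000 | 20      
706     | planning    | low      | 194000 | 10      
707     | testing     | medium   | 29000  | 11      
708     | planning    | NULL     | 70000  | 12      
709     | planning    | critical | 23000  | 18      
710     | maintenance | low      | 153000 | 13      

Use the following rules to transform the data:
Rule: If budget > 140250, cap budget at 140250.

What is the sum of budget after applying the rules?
798500

Step 1: 2 records have budget > 140250
Step 2: These records originally summed to 347000
Step 3: After capping: 2 × 140250 = 280500
Step 4: Unaffected records sum: 518000
Step 5: Final sum = 280500 + 518000 = 798500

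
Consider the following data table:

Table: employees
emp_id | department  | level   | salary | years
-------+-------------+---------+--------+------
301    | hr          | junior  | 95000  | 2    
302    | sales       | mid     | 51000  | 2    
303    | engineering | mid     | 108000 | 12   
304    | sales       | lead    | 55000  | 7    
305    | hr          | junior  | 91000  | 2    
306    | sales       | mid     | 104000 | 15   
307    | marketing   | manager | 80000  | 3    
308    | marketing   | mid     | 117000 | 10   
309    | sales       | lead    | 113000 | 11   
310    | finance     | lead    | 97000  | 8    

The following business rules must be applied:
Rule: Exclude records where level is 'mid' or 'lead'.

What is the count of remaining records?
3

Step 1: Count records to exclude
  - 4 (mid) + 3 (lead) = 7 records
Step 2: Total records: 10
Step 3: Remaining = 10 - 7 = 3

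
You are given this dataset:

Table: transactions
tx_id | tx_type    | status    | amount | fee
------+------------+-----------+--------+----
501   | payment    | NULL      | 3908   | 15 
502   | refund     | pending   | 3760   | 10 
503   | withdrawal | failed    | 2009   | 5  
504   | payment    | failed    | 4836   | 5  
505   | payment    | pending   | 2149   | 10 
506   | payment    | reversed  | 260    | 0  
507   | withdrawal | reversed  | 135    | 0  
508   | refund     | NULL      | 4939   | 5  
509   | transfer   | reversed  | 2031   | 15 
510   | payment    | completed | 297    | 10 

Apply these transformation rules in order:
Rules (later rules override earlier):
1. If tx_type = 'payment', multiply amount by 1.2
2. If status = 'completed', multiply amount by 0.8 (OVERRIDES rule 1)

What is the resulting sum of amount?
26495.2

Step 1: Rule 2 takes priority for records with status = 'completed'
  - 1 records: 297 × 0.8 = 237.6
Step 2: Rule 1 applies to remaining records with tx_type = 'payment'
  - 4 records: 11153 × 1.2 = 13383.6
Step 3: Other records unchanged: 12874
Step 4: Final sum = 237.6 + 13383.6 + 12874 = 26495.2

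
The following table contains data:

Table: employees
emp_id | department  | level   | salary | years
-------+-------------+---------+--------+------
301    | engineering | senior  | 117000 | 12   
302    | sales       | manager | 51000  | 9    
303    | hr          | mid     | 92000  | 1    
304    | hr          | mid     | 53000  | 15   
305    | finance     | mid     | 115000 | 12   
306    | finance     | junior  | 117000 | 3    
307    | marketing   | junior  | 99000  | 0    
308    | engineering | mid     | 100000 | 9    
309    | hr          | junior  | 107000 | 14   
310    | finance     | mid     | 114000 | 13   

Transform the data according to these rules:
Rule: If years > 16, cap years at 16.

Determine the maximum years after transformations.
15

Step 1: Original maximum years = 15
Step 2: Check cap of 16 against maximum
Step 3: No records exceed the cap (max 15 <= cap 16), so no capping applies
Step 4: Maximum after transformation = 15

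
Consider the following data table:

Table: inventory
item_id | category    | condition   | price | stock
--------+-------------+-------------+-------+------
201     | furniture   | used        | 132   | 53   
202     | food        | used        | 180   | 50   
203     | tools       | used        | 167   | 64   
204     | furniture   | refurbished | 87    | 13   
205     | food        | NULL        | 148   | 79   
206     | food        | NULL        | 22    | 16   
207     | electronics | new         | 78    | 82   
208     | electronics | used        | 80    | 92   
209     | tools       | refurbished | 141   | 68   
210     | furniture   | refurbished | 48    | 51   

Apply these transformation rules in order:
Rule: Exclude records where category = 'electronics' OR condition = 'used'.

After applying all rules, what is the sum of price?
446

Step 1: Find records where category = 'electronics' OR condition = 'used'
Step 2: 5 records match, summing to 637
Step 3: Original sum: 1083
Step 4: Remaining sum = 1083 - 637 = 446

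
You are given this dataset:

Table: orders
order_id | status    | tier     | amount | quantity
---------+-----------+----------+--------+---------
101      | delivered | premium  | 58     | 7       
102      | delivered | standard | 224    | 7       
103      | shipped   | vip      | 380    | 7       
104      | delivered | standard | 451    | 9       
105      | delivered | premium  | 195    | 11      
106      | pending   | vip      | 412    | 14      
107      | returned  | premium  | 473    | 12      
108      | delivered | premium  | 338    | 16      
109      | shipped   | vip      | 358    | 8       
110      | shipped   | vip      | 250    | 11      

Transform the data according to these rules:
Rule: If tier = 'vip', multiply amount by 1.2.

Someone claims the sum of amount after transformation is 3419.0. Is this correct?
Yes, the result is correct.

Step 1: Calculate the correct sum after transformation
Step 2: Apply multiplier 1.2 to records where tier = 'vip'
Step 3: Correct result = 3419.0
Step 4: Claimed result = 3419.0
Step 5: 3419.0 = 3419.0 ✓
Conclusion: The claimed result is correct.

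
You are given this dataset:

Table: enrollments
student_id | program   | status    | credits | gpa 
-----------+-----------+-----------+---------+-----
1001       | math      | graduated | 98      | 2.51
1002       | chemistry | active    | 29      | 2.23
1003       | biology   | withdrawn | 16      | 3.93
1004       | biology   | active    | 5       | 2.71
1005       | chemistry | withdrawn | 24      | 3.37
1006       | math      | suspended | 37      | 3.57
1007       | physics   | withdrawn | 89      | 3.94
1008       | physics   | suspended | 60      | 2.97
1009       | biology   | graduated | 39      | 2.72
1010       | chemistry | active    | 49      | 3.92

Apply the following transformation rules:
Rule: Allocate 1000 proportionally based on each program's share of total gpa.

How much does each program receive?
biology: 293.69, chemistry: 298.71, math: 190.78, physics: 216.82

Step 1: Calculate total gpa = 31.87
Step 2: Calculate each program's proportion:
  biology: 9.36/31.87 = 29.37% → 293.69
  chemistry: 9.52/31.87 = 29.87% → 298.71
  math: 6.08/31.87 = 19.08% → 190.78
  physics: 6.91/31.87 = 21.68% → 216.82
Step 3: Verify: sum of allocations ≈ 1000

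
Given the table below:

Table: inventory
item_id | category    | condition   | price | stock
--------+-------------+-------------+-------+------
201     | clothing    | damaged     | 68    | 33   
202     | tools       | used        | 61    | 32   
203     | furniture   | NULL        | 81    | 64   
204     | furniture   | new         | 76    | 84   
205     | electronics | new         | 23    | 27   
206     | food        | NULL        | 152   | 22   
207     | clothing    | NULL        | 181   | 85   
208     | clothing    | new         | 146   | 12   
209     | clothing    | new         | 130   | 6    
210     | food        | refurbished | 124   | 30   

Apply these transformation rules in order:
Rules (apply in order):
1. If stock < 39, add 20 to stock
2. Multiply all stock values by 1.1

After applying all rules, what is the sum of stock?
588.5

Step 1: Apply Rule 1 - Add 20 to records with stock < 39
  - 7 records affected: 162 + (7 × 20) = 302
  - Unaffected records: 233
  - Sum after Rule 1: 535
Step 2: Apply Rule 2 - Multiply all by 1.1
  - 535 × 1.1 = 588.5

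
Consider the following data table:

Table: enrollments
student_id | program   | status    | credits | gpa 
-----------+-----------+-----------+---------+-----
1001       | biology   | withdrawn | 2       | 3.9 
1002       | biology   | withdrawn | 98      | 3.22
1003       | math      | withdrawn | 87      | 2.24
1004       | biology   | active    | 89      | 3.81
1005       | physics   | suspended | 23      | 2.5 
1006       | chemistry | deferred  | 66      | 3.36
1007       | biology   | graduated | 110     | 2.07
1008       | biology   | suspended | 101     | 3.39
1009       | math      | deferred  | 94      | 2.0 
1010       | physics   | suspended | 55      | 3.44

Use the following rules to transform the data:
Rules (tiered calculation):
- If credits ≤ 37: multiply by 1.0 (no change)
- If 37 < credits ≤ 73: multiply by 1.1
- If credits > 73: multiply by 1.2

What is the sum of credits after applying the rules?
852.9

Step 1: Tier 1 (credits ≤ 37): 2 records, sum = 25 × 1.0 = 25.0
Step 2: Tier 2 (37 < credits ≤ 73): 2 records, sum = 121 × 1.1 = 133.1
Step 3: Tier 3 (credits > 73): 6 records, sum = 579 × 1.2 = 694.8
Step 4: Final sum = 25.0 + 133.1 + 694.8 = 852.9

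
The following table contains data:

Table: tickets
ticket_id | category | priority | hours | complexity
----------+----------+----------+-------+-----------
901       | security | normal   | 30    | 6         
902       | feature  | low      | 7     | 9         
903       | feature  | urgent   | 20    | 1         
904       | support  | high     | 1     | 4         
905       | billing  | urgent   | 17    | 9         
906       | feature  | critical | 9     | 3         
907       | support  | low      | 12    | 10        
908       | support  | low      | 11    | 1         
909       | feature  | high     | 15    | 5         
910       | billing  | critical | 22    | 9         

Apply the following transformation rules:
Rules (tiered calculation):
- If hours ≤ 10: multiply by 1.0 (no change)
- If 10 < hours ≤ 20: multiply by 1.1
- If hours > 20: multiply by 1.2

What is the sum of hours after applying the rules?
161.9

Step 1: Tier 1 (hours ≤ 10): 3 records, sum = 17 × 1.0 = 17.0
Step 2: Tier 2 (10 < hours ≤ 20): 5 records, sum = 75 × 1.1 = 82.5
Step 3: Tier 3 (hours > 20): 2 records, sum = 52 × 1.2 = 62.4
Step 4: Final sum = 17.0 + 82.5 + 62.4 = 161.9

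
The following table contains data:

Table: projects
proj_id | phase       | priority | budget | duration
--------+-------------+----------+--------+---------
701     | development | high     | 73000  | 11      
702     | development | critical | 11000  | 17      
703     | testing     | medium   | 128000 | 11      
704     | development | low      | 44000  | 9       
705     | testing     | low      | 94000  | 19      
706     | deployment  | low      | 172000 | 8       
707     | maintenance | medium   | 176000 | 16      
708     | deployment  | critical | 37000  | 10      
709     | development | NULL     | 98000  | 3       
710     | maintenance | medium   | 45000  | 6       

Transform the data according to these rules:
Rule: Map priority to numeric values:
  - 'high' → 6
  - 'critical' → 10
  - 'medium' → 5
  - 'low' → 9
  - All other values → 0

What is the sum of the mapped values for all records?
68

Step 1: Apply mapping to each record
Step 2: Count by status:
  'high': 1 records × 6 = 6
  'critical': 2 records × 10 = 20
  'medium': 3 records × 5 = 15
  'low': 3 records × 9 = 27
Step 3: Sum all mapped values = 68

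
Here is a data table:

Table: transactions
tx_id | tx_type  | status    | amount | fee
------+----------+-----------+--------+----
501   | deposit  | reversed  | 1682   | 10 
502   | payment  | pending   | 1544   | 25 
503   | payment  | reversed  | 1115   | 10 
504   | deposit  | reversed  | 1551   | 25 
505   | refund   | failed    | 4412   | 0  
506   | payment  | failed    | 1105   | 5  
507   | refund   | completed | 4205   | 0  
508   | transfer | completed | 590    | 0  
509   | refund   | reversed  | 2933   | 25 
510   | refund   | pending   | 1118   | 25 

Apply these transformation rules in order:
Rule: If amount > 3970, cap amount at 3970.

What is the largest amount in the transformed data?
3970

Step 1: Original maximum amount = 4412
Step 2: Apply cap at 3970
Step 3: 2 records had amount > 3970 and were capped
Step 4: Maximum after transformation = 3970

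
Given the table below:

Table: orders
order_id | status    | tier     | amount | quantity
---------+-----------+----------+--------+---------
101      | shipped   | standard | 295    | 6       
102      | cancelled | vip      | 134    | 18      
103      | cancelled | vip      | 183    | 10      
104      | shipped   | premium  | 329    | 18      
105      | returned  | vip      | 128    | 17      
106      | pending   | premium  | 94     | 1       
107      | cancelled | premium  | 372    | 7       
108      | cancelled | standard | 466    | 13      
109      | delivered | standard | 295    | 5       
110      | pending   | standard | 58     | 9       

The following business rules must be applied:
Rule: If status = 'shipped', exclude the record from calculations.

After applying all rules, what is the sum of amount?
1730

Step 1: Identify records where status = 'shipped'
Step 2: The excluded records sum to 624
Step 3: Original total amount = 2354
Step 4: Remaining total = 2354 - 624 = 1730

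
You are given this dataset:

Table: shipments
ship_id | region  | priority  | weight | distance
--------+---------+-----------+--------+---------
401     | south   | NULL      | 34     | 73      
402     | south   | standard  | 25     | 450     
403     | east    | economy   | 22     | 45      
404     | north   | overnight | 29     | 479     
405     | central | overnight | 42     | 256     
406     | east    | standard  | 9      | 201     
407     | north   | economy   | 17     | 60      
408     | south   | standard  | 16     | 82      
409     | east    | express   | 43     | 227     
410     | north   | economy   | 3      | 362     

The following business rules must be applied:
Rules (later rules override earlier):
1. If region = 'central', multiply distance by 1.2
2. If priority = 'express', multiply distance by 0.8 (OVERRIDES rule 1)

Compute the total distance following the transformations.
2240.8

Step 1: Rule 2 takes priority for records with priority = 'express'
  - 1 records: 227 × 0.8 = 181.6
Step 2: Rule 1 applies to remaining records with region = 'central'
  - 1 records: 256 × 1.2 = 307.2
Step 3: Other records unchanged: 1752
Step 4: Final sum = 181.6 + 307.2 + 1752 = 2240.8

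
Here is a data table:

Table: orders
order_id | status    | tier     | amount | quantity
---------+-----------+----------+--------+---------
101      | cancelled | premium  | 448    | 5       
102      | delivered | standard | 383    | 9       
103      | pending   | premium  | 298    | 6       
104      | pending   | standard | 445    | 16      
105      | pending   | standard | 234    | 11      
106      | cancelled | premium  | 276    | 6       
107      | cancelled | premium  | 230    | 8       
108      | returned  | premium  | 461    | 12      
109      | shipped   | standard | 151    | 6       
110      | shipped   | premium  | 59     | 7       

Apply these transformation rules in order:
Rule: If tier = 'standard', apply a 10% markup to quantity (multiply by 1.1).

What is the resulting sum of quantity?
90.2

Step 1: Records with tier = 'standard' have total quantity = 42
Step 2: Apply multiplier: 42 × 1.1 = 46.2
Step 3: Other records total: 44
Step 4: Final sum = 46.2 + 44 = 90.2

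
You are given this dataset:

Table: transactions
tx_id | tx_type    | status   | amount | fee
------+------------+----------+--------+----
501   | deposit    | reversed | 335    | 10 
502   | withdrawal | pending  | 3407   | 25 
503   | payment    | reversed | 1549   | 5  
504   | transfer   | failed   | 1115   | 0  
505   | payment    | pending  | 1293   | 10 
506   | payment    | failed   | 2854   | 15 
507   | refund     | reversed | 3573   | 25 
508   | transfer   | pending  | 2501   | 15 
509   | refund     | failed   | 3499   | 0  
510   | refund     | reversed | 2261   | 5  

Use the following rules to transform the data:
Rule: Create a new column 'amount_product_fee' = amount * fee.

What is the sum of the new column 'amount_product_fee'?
290155

Step 1: For each record, compute amount * fee
Example calculations:
  335 * 10 = 3350
  3407 * 25 = 85175
  1549 * 5 = 7745
  ...
Step 2: Sum all derived values
Step 3: Total = 290155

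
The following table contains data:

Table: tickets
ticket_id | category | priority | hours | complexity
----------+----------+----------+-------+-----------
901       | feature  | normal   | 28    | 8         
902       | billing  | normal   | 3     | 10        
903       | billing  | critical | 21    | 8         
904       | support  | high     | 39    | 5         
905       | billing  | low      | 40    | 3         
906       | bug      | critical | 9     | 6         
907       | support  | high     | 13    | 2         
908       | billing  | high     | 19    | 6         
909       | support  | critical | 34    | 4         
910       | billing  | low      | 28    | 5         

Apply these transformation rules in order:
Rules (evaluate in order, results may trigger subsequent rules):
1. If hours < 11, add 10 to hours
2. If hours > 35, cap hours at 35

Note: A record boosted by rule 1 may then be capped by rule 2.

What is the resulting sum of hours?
245

Step 1: Apply rule 1 to records with hours < 11
  - 2 records get bonus of 10
  - Of these, 0 records then exceed 35 and get capped
Step 2: Apply rule 2 to records with hours > 35
  - 2 records (original) are capped
Step 3: Calculate final sum = 245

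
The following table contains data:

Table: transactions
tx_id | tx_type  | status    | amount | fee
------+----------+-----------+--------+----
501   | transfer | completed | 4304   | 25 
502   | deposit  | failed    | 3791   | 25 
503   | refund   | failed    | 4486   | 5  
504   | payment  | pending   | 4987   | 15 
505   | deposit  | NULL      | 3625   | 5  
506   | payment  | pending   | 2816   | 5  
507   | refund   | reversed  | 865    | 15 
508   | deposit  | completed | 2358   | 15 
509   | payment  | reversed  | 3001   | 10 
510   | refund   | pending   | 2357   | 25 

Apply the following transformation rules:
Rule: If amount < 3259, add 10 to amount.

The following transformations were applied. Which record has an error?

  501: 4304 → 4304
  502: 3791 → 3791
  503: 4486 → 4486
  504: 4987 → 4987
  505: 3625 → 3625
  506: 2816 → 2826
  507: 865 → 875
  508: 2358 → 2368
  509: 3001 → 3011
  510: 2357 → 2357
Record 510 has an error. The correct transformed value should be 2367, not 2357.

Step 1: Check each record against the rule
Step 2: Record 510 has amount = 2357
Step 3: Since 2357 < 3259, the bonus should have been applied
Step 4: Correct value = 2367, but claimed value = 2357
Conclusion: Record 510 has the error.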